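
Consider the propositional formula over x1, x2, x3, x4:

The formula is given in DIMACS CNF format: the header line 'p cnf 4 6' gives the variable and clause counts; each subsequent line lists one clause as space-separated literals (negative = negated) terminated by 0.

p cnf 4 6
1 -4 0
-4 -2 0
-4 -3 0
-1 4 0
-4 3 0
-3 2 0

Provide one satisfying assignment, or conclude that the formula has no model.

Case x1 = False:
The clause (¬x4) is unit, so x4 = False.
Case x3 = False:
No clause remains; x2 is free.

x1=False; x2=False; x3=False; x4=False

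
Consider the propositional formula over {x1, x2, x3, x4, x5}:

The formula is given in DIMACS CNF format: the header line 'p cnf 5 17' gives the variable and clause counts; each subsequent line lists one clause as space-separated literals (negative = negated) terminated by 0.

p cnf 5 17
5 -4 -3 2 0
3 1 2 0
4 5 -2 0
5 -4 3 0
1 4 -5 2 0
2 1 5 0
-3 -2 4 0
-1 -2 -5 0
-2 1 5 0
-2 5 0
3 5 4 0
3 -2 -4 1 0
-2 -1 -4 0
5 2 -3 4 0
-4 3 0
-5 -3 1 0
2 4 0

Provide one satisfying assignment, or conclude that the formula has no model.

Case x2 = False:
(x4) alone gives x4 = True.
(x3) alone gives x3 = True.
(x5) alone gives x5 = True.
(x1) alone gives x1 = True.
This assignment satisfies each clause.

x1 ↦ True, x2 ↦ False, x3 ↦ True, x4 ↦ True, x5 ↦ True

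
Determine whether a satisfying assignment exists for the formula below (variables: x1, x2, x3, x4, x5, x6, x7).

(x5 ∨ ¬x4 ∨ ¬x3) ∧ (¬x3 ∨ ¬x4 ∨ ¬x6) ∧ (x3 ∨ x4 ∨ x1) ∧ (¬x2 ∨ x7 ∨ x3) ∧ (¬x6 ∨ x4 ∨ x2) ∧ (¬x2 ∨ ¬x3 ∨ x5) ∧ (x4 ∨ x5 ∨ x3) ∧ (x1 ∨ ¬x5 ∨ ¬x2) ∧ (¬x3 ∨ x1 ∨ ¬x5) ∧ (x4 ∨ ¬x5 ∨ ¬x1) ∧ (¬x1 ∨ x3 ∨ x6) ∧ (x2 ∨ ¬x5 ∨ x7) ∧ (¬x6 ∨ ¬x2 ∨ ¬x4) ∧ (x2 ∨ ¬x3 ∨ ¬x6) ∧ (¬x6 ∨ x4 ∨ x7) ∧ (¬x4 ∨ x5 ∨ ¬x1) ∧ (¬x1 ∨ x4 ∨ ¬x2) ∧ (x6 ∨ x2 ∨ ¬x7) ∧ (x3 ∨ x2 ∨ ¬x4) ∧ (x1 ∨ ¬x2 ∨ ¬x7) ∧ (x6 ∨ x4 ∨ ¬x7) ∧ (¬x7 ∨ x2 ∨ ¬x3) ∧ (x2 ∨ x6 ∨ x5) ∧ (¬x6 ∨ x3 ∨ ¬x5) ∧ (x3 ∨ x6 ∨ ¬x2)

Branch on x5: set x5 = True.
Branch on x1: set x1 = True.
(x4) alone gives x4 = True.
Branch on x3: set x3 = True.
(¬x6) alone gives x6 = False.
Branch on x2: set x2 = True.
Every clause is now satisfied; x7 is unconstrained.
A satisfying assignment: x1: True,  x2: True,  x3: True,  x4: True,  x5: True,  x6: False,  x7: True.

Yes, satisfiable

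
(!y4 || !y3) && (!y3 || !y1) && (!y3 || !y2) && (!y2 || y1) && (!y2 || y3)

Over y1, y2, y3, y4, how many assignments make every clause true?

There are 2^4 = 16 truth assignments over (y1, y2, y3, y4).
Check each against the 5 clauses (columns in the order y1, y2, y3, y4):
  F F F F  ✓ satisfies all
  F F F T  ✓ satisfies all
  F F T F  ✓ satisfies all
  F F T T  ✗ fails (!y4 || !y3)
  F T F F  ✗ fails (!y2 || y1)
  F T F T  ✗ fails (!y2 || y1)
  F T T F  ✗ fails (!y3 || !y2)
  F T T T  ✗ fails (!y4 || !y3)
  T F F F  ✓ satisfies all
  T F F T  ✓ satisfies all
  T F T F  ✗ fails (!y3 || !y1)
  T F T T  ✗ fails (!y4 || !y3)
  T T F F  ✗ fails (!y2 || y3)
  T T F T  ✗ fails (!y2 || y3)
  T T T F  ✗ fails (!y3 || !y1)
  T T T T  ✗ fails (!y4 || !y3)
5 of the 16 rows are models.

5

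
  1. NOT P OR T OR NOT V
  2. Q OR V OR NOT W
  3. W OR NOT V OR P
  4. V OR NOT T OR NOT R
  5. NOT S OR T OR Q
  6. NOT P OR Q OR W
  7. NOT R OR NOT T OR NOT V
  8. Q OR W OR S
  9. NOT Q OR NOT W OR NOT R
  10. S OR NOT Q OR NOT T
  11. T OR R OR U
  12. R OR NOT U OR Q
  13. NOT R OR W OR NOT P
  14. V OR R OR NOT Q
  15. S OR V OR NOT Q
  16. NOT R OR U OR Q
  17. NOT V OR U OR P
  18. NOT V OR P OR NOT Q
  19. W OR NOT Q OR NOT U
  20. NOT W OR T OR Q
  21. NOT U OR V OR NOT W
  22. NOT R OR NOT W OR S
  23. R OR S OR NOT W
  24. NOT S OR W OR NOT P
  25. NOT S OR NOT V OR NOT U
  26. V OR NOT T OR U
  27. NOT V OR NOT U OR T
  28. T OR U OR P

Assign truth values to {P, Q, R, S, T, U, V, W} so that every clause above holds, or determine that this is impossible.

Branch on P: set P = true.
Branch on T: set T = true.
Branch on V: set V = true.
From the singleton clause (NOT R), R = false.
Branch on Q: set Q = true.
From the singleton clause (S), S = true.
From the singleton clause (W), W = true.
From the singleton clause (NOT U), U = false.
All clauses are satisfied.

P ↦ true, Q ↦ true, R ↦ false, S ↦ true, T ↦ true, U ↦ false, V ↦ true, W ↦ true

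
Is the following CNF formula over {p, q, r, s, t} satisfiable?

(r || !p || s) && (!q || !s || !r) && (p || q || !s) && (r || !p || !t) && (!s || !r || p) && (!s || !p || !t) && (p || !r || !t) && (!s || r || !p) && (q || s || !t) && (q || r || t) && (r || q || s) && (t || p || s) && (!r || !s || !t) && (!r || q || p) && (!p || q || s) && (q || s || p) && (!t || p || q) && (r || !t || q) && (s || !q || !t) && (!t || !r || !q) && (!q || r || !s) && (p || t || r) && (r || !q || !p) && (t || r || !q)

Branch on r: set r = true.
Branch on q: set q = true.
The clause (!s) is unit, so s = false.
The clause (!t) is unit, so t = false.
The clause (p) is unit, so p = true.
This assignment satisfies each clause.
A satisfying assignment: p=true; q=true; r=true; s=false; t=false.

Satisfiable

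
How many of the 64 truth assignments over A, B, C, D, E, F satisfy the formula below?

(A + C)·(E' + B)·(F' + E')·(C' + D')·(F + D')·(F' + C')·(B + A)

12

There are 2^6 = 64 truth assignments over (A, B, C, D, E, F).
Split on E. With E = 1, the clauses containing E are satisfied and E' drops from the rest; 3 of the 2^5 = 32 assignments to the other variables satisfy what remains.
With E = 0, by the same count on the reduced clause set, 9 assignments work.
Total: 3 + 9 = 12.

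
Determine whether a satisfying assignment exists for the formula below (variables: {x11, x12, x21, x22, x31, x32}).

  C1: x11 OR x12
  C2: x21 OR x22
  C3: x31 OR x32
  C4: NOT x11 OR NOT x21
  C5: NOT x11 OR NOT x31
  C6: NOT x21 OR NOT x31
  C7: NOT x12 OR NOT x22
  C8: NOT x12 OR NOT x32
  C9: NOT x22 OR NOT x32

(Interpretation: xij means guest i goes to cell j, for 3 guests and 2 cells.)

Branch on x11: set x11 = true.
(NOT x21) alone gives x21 = false.
(x22) alone gives x22 = true.
(NOT x31) alone gives x31 = false.
(x32) alone gives x32 = true.
Now (NOT x32) is unsatisfied and unit — conflict.
Undo x11 and try x11 = false.
(x12) alone gives x12 = true.
(NOT x22) alone gives x22 = false.
(x21) alone gives x21 = true.
(NOT x31) alone gives x31 = false.
(x32) alone gives x32 = true.
Now (NOT x32) is unsatisfied and unit — conflict.
Neither x11 = true nor x11 = false works.
No assignment satisfies every clause.

No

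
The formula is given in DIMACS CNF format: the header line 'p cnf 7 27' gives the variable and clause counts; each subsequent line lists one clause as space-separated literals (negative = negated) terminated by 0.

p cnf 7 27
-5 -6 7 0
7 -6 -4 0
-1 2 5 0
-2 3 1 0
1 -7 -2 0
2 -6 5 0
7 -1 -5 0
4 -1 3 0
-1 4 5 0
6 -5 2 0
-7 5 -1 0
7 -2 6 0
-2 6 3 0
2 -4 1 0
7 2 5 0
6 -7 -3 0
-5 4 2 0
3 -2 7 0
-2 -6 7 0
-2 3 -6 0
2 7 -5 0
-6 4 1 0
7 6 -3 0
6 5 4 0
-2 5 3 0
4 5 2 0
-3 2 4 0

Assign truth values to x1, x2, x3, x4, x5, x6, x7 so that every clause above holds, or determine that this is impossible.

x1 ↦ True,  x2 ↦ False,  x3 ↦ False,  x4 ↦ True,  x5 ↦ True,  x6 ↦ True,  x7 ↦ True

Case x5 = True:
Case x6 = True:
The clause (x7) is unit, so x7 = True.
Case x1 = True:
Case x4 = True:
Case x2 = False:
No clause remains; x3 is free.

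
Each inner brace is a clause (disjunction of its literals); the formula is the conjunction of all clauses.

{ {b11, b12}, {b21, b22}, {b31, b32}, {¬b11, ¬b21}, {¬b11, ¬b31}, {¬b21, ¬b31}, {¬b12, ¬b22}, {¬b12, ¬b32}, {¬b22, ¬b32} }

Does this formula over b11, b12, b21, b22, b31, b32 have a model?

Unsatisfiable

Branch on b11: set b11 = True.
(¬b21) alone gives b21 = False.
(b22) alone gives b22 = True.
(¬b31) alone gives b31 = False.
(b32) alone gives b32 = True.
Now (¬b32) is unsatisfied and unit — conflict.
Backtrack on b11: now try b11 = False.
(b12) alone gives b12 = True.
(¬b22) alone gives b22 = False.
(b21) alone gives b21 = True.
(¬b31) alone gives b31 = False.
(b32) alone gives b32 = True.
Now (¬b32) is unsatisfied and unit — conflict.
Neither b11 = True nor b11 = False works.
No assignment satisfies every clause.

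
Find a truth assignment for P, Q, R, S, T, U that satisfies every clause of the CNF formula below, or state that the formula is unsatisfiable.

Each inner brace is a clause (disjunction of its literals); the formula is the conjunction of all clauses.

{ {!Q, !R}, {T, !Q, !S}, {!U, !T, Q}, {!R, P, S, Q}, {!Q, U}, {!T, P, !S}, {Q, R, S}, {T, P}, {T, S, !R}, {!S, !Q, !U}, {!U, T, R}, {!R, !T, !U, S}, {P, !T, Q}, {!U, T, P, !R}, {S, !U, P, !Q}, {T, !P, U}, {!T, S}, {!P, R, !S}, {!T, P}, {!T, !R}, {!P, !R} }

UNSATISFIABLE

Case Q = false:
Case U = false:
Case R = true:
Unit clause (!T) forces T = false.
Unit clause (P) forces P = true.
Now (!P) is unsatisfied and unit — conflict.
Undo R and try R = false.
Unit clause (S) forces S = true.
Unit clause (!P) forces P = false.
Unit clause (!T) forces T = false.
Now (T) is unsatisfied and unit — conflict.
Both values of R lead to a conflict.
Undo U and try U = true.
Unit clause (!T) forces T = false.
Unit clause (P) forces P = true.
Unit clause (R) forces R = true.
Now (!R) is unsatisfied and unit — conflict.
Both values of U lead to a conflict.
Undo Q and try Q = true.
Unit clause (!R) forces R = false.
Unit clause (U) forces U = true.
Unit clause (!S) forces S = false.
Unit clause (T) forces T = true.
Now (!T) is unsatisfied and unit — conflict.
Both values of Q lead to a conflict.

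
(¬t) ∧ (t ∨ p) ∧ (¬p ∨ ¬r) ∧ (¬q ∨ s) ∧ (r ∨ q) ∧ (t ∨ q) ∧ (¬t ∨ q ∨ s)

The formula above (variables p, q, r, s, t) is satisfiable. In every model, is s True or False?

True

Suppose s = False.
From the singleton clause (¬t), t = False.
From the singleton clause (p), p = True.
From the singleton clause (¬r), r = False.
From the singleton clause (¬q), q = False.
But (q) is also a unit clause — contradiction.
So every satisfying assignment has s = True.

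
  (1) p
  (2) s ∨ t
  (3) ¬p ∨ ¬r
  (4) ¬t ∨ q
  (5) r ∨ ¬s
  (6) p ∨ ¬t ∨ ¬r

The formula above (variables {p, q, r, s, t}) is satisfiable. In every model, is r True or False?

False

Suppose r = True.
Unit clause (p) forces p = True.
Now (¬p) is unsatisfied and unit — conflict.
So every satisfying assignment has r = False.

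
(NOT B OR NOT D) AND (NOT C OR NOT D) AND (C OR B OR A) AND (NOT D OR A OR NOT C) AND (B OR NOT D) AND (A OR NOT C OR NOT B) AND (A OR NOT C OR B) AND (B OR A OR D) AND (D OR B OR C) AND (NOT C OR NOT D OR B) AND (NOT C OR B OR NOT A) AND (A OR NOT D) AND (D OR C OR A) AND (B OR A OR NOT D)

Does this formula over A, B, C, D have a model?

Yes, satisfiable

Try B = true.
Unit clause (NOT D) forces D = false.
Try A = true.
Every clause is now satisfied; C is unconstrained.
A satisfying assignment: A=true, B=true, C=true, D=false.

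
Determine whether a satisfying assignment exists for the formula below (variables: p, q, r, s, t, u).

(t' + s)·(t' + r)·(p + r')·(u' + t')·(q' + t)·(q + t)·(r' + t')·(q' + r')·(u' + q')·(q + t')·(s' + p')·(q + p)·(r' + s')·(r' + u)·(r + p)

Case t = 0:
Unit clause (q') forces q = 0.
That conflicts with the unit clause (q).
Undo t and try t = 1.
Unit clause (s) forces s = 1.
Unit clause (r) forces r = 1.
That conflicts with the unit clause (r').
Neither t = 1 nor t = 0 works.
No assignment satisfies every clause.

No, unsatisfiable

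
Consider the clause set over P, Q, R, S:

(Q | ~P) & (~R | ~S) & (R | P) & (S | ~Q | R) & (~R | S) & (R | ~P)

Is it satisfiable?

No, unsatisfiable

Suppose Q = 1.
Suppose R = 0.
From the singleton clause (P), P = 1.
That conflicts with the unit clause (~P).
Undo R and try R = 1.
From the singleton clause (~S), S = 0.
That conflicts with the unit clause (S).
Both values of R lead to a conflict.
Undo Q and try Q = 0.
From the singleton clause (~P), P = 0.
From the singleton clause (R), R = 1.
From the singleton clause (~S), S = 0.
That conflicts with the unit clause (S).
Both values of Q lead to a conflict.
No assignment satisfies every clause.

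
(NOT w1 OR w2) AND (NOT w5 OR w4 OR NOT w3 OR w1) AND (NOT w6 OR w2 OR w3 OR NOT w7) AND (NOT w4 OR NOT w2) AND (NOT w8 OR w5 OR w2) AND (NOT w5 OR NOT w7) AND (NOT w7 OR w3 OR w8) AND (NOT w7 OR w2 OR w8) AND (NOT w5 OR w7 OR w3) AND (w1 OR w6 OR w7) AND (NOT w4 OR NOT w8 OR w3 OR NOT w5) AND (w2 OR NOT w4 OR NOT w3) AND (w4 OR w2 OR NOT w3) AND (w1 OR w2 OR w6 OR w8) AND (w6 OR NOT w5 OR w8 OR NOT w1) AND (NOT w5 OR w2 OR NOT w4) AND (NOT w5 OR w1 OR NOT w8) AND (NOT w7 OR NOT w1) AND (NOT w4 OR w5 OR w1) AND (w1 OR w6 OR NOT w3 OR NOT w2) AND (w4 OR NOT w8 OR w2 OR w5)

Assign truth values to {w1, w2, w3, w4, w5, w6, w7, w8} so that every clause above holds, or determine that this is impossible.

Suppose w1 = true.
Unit clause (w2) forces w2 = true.
Unit clause (NOT w4) forces w4 = false.
Unit clause (NOT w7) forces w7 = false.
Suppose w5 = true.
Unit clause (w3) forces w3 = true.
Suppose w6 = false.
Unit clause (w8) forces w8 = true.
All clauses are satisfied.

w1: true, w2: true, w3: true, w4: false, w5: true, w6: false, w7: false, w8: true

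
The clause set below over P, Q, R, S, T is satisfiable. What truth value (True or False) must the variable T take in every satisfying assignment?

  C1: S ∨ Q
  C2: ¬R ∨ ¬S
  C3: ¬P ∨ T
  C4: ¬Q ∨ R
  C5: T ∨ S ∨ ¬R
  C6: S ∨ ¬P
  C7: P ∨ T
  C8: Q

Suppose T = False.
Unit clause (¬P) forces P = False.
That conflicts with the unit clause (P).
So every satisfying assignment has T = True.

True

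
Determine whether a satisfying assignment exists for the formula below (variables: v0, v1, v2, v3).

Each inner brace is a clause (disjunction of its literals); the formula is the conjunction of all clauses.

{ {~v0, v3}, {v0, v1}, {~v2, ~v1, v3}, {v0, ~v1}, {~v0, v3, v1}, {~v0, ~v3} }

No, unsatisfiable

Try v0 = 0.
The clause (v1) is unit, so v1 = 1.
That conflicts with the unit clause (~v1).
Backtrack on v0: now try v0 = 1.
The clause (v3) is unit, so v3 = 1.
That conflicts with the unit clause (~v3).
Either choice for v0 ends in contradiction.
No assignment satisfies every clause.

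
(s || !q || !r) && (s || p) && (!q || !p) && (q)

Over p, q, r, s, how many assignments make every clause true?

2

There are 2^4 = 16 truth assignments over (p, q, r, s).
Check each against the 4 clauses (columns in the order p, q, r, s):
  F F F F  ✗ fails (s || p)
  F F F T  ✗ fails (q)
  F F T F  ✗ fails (s || p)
  F F T T  ✗ fails (q)
  F T F F  ✗ fails (s || p)
  F T F T  ✓ satisfies all
  F T T F  ✗ fails (s || !q || !r)
  F T T T  ✓ satisfies all
  T F F F  ✗ fails (q)
  T F F T  ✗ fails (q)
  T F T F  ✗ fails (q)
  T F T T  ✗ fails (q)
  T T F F  ✗ fails (!q || !p)
  T T F T  ✗ fails (!q || !p)
  T T T F  ✗ fails (s || !q || !r)
  T T T T  ✗ fails (!q || !p)
2 of the 16 rows are models.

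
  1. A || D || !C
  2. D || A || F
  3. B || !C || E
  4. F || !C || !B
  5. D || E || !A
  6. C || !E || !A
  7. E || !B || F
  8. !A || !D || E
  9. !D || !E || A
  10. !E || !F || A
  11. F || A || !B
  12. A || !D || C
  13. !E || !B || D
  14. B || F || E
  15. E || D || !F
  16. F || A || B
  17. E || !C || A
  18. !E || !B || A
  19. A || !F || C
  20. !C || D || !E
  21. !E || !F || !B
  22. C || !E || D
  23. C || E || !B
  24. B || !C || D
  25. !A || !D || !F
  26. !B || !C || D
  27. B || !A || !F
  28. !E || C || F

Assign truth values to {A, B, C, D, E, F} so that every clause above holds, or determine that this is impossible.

A: true, B: false, C: true, D: true, E: true, F: false

Case A = true:
Case D = true:
The clause (E) is unit, so E = true.
The clause (C) is unit, so C = true.
The clause (!F) is unit, so F = false.
The clause (!B) is unit, so B = false.
All clauses are satisfied.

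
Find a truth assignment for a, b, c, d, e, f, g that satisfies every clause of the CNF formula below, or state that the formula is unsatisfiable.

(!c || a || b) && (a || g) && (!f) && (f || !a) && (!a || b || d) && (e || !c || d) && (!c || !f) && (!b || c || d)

From the singleton clause (!f), f = false.
From the singleton clause (!a), a = false.
From the singleton clause (g), g = true.
Case c = true:
From the singleton clause (b), b = true.
Case e = true:
No clause remains; d is free.

a=false; b=true; c=true; d=false; e=true; f=false; g=true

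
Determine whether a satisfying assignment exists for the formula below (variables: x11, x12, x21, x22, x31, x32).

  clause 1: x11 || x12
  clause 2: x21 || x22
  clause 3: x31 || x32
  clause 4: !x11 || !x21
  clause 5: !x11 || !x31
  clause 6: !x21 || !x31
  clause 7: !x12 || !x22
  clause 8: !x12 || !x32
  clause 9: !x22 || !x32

No

Try x11 = true.
Unit clause (!x21) forces x21 = false.
Unit clause (x22) forces x22 = true.
Unit clause (!x31) forces x31 = false.
Unit clause (x32) forces x32 = true.
That conflicts with the unit clause (!x32).
Backtrack on x11: now try x11 = false.
Unit clause (x12) forces x12 = true.
Unit clause (!x22) forces x22 = false.
Unit clause (x21) forces x21 = true.
Unit clause (!x31) forces x31 = false.
Unit clause (x32) forces x32 = true.
That conflicts with the unit clause (!x32).
Both values of x11 lead to a conflict.
No assignment satisfies every clause.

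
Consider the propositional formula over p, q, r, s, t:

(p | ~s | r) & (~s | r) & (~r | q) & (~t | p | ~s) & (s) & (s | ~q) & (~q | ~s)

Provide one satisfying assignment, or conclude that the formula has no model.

UNSATISFIABLE

(s) alone gives s = 1.
(r) alone gives r = 1.
(q) alone gives q = 1.
Now (~q) is unsatisfied and unit — conflict.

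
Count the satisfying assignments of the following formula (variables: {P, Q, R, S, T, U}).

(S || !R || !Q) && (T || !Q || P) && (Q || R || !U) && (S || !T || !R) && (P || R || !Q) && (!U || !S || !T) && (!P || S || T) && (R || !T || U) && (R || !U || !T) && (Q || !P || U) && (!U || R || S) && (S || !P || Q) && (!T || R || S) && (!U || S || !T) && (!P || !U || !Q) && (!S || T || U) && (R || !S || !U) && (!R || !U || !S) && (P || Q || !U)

There are 2^6 = 64 truth assignments over (P, Q, R, S, T, U).
Split on P. With P = true, the clauses containing P are satisfied and !P drops from the rest; 1 of the 2^5 = 32 assignments to the other variables satisfy what remains.
With P = false, by the same count on the reduced clause set, 4 assignments work.
(One model: P=F, Q=F, R=F, S=F, T=F, U=F.)
Total: 1 + 4 = 5.

5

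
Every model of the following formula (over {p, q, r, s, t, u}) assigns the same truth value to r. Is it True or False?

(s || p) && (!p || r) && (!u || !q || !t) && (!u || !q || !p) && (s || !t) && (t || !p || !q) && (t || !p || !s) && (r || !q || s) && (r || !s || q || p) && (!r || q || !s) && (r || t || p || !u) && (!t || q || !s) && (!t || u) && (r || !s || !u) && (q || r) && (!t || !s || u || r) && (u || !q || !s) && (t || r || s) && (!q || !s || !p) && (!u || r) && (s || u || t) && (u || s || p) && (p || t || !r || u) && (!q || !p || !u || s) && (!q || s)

Suppose r = false.
The clause (!p) is unit, so p = false.
The clause (s) is unit, so s = true.
The clause (q) is unit, so q = true.
The clause (!u) is unit, so u = false.
Now (u) is unsatisfied and unit — conflict.
So every satisfying assignment has r = True.

True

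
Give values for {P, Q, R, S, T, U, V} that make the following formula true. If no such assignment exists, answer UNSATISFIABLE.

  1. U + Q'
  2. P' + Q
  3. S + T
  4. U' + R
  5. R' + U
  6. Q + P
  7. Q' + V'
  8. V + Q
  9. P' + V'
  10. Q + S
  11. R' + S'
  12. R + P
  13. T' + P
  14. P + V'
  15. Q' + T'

UNSATISFIABLE

Case U = 1:
The clause (R) is unit, so R = 1.
The clause (S') is unit, so S = 0.
The clause (T) is unit, so T = 1.
The clause (Q) is unit, so Q = 1.
Now (Q') is unsatisfied and unit — conflict.
Backtrack on U: now try U = 0.
The clause (Q') is unit, so Q = 0.
The clause (P') is unit, so P = 0.
Now (P) is unsatisfied and unit — conflict.
Either choice for U ends in contradiction.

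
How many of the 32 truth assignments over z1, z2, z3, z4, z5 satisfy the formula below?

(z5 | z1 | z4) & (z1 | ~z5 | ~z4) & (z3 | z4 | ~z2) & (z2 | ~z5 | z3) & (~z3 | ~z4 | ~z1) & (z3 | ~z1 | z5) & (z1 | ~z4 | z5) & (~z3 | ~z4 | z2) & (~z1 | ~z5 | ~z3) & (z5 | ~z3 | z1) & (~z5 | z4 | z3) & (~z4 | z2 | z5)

There are 2^5 = 32 truth assignments over (z1, z2, z3, z4, z5).
Split on z5. With z5 = 1, the clauses containing z5 are satisfied and ~z5 drops from the rest; 3 of the 2^4 = 16 assignments to the other variables satisfy what remains.
With z5 = 0, by the same count on the reduced clause set, 2 assignments work.
(One model: z1=F, z2=F, z3=T, z4=F, z5=T.)
Total: 3 + 2 = 5.

5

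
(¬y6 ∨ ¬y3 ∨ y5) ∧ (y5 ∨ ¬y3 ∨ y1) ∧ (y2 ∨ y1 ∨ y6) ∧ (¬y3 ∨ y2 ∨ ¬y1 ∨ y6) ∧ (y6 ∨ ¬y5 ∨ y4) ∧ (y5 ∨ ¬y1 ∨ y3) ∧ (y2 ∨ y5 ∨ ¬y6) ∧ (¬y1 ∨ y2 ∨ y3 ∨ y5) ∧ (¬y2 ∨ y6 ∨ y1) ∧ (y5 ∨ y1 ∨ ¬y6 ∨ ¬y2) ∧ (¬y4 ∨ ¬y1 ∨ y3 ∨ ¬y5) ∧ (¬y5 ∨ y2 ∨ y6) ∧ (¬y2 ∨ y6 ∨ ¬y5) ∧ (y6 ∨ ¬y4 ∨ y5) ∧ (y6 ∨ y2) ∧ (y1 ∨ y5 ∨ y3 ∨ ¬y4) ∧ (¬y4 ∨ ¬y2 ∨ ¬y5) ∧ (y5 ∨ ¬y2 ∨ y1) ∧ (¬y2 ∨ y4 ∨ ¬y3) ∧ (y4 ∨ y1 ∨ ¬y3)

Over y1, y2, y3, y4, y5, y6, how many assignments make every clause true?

There are 2^6 = 64 truth assignments over (y1, y2, y3, y4, y5, y6).
Split on y3. With y3 = True, the clauses containing y3 are satisfied and ¬y3 drops from the rest; 3 of the 2^5 = 32 assignments to the other variables satisfy what remains.
With y3 = False, by the same count on the reduced clause set, 5 assignments work.
(One model: y1=F, y2=F, y3=F, y4=F, y5=T, y6=T.)
Total: 3 + 5 = 8.

8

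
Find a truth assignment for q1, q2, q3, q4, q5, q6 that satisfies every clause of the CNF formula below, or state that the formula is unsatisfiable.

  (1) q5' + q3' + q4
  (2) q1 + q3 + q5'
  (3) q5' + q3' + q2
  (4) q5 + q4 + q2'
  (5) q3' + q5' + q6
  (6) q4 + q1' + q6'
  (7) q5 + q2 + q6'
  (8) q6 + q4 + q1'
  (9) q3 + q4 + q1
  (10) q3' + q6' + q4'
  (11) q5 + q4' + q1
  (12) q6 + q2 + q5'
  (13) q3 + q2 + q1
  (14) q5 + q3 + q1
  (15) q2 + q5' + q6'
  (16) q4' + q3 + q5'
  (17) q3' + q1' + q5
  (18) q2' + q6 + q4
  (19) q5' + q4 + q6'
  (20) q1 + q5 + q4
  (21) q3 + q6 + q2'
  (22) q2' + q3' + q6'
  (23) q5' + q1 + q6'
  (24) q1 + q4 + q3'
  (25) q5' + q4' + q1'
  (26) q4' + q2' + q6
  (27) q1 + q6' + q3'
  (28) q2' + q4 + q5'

Branch on q5: set q5 = 0.
Branch on q4: set q4 = 1.
From the singleton clause (q1), q1 = 1.
From the singleton clause (q3'), q3 = 0.
Branch on q2: set q2 = 0.
From the singleton clause (q6'), q6 = 0.
Every clause now holds.

q1 ↦ 1, q2 ↦ 0, q3 ↦ 0, q4 ↦ 1, q5 ↦ 0, q6 ↦ 0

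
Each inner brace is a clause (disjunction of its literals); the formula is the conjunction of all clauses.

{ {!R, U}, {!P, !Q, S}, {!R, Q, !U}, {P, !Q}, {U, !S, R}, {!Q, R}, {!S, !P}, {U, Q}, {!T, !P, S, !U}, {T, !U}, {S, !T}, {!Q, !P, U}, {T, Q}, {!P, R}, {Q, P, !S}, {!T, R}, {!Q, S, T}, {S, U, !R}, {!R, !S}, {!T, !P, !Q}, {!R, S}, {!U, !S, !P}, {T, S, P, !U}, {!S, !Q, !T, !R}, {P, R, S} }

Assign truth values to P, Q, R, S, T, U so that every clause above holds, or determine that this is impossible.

UNSATISFIABLE

Branch on R: set R = false.
Unit clause (!Q) forces Q = false.
Unit clause (U) forces U = true.
Unit clause (T) forces T = true.
Now (!T) is unsatisfied and unit — conflict.
Backtrack on R: now try R = true.
Unit clause (U) forces U = true.
Unit clause (Q) forces Q = true.
Unit clause (P) forces P = true.
Unit clause (S) forces S = true.
Now (!S) is unsatisfied and unit — conflict.
Neither R = true nor R = false works.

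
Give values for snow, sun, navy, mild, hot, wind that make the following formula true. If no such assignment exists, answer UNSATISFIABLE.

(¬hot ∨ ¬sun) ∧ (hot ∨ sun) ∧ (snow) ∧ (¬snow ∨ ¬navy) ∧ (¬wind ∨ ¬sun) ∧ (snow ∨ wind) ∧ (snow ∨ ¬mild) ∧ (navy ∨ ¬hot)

From the singleton clause (snow), snow = True.
From the singleton clause (¬navy), navy = False.
From the singleton clause (¬hot), hot = False.
From the singleton clause (sun), sun = True.
From the singleton clause (¬wind), wind = False.
No clause remains; mild is free.

snow ↦ True,  sun ↦ True,  navy ↦ False,  mild ↦ False,  hot ↦ False,  wind ↦ False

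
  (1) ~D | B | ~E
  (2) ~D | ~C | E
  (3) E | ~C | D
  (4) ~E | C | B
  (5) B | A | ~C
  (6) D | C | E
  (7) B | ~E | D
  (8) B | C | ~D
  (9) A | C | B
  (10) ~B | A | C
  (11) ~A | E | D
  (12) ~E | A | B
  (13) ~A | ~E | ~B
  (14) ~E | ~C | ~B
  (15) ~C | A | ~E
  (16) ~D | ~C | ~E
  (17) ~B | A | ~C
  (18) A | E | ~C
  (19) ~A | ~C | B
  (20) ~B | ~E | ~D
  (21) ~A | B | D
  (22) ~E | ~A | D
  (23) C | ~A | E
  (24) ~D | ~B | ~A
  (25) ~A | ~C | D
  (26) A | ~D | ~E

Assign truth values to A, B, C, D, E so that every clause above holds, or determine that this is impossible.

Try D = 0.
Try E = 1.
The clause (B) is unit, so B = 1.
The clause (~A) is unit, so A = 0.
The clause (C) is unit, so C = 1.
Now (~C) is unsatisfied and unit — conflict.
Undo E and try E = 0.
The clause (~C) is unit, so C = 0.
Now (C) is unsatisfied and unit — conflict.
Both values of E lead to a conflict.
Undo D and try D = 1.
Try B = 1.
The clause (~E) is unit, so E = 0.
The clause (~C) is unit, so C = 0.
The clause (A) is unit, so A = 1.
Now (~A) is unsatisfied and unit — conflict.
Undo B and try B = 0.
The clause (~E) is unit, so E = 0.
The clause (~C) is unit, so C = 0.
Now (C) is unsatisfied and unit — conflict.
Both values of B lead to a conflict.
Both values of D lead to a conflict.

UNSATISFIABLE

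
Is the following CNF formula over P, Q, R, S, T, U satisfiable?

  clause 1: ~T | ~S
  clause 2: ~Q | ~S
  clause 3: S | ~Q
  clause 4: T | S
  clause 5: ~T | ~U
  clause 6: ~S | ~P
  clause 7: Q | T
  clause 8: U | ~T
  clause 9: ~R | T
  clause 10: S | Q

Try T = 0.
From the singleton clause (S), S = 1.
From the singleton clause (~Q), Q = 0.
But (Q) is also a unit clause — contradiction.
That branch fails; take T = 1 instead.
From the singleton clause (~S), S = 0.
From the singleton clause (~Q), Q = 0.
But (Q) is also a unit clause — contradiction.
Either choice for T ends in contradiction.
No assignment satisfies every clause.

Unsatisfiable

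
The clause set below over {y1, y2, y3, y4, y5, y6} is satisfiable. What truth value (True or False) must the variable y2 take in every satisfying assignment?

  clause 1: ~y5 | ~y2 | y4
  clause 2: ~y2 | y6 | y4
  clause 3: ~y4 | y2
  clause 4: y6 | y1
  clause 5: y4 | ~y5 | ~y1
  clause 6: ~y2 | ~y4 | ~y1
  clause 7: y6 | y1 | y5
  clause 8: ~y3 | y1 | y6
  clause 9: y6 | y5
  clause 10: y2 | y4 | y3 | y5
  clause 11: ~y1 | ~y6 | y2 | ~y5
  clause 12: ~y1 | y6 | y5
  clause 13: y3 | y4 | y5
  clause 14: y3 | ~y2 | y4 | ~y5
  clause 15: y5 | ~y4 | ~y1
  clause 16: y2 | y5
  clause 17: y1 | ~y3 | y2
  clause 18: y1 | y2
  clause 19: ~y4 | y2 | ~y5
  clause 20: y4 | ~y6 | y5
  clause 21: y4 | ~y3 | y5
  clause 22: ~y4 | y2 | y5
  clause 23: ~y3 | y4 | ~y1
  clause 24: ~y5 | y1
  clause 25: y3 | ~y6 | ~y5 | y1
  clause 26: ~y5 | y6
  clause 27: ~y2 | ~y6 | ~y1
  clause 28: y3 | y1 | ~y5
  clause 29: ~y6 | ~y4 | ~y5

True

Suppose y2 = 0.
(~y4) alone gives y4 = 0.
(y5) alone gives y5 = 1.
(~y1) alone gives y1 = 0.
Now (y1) is unsatisfied and unit — conflict.
So every satisfying assignment has y2 = True.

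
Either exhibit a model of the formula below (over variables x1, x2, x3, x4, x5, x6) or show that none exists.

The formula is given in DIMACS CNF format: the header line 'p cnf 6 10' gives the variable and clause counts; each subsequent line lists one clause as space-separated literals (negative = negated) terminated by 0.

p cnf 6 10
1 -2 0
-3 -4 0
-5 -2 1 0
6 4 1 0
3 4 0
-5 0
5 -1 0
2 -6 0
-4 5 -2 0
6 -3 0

x1=False; x2=False; x3=False; x4=True; x5=False; x6=False

The clause (¬x5) is unit, so x5 = False.
The clause (¬x1) is unit, so x1 = False.
The clause (¬x2) is unit, so x2 = False.
The clause (¬x6) is unit, so x6 = False.
The clause (x4) is unit, so x4 = True.
The clause (¬x3) is unit, so x3 = False.
This assignment satisfies each clause.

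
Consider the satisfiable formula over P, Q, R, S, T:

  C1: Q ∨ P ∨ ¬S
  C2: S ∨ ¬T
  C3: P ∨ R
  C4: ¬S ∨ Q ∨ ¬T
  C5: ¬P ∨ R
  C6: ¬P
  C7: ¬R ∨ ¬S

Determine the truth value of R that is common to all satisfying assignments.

True

Suppose R = False.
From the singleton clause (P), P = True.
Now (¬P) is unsatisfied and unit — conflict.
So every satisfying assignment has R = True.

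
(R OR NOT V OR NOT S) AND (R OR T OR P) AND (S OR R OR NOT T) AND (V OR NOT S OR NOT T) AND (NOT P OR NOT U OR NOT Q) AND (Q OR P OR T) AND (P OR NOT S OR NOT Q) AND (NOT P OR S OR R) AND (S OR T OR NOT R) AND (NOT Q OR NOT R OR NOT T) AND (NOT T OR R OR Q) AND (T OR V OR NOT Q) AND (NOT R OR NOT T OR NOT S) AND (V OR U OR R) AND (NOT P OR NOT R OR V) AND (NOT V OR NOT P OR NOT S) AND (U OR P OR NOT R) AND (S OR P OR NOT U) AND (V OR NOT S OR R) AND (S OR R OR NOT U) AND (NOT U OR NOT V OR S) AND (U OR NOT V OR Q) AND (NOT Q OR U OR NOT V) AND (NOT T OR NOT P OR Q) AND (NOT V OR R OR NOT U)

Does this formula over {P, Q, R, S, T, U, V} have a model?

No

Try R = true.
Try S = true.
From the singleton clause (NOT T), T = false.
Try Q = true.
From the singleton clause (P), P = true.
From the singleton clause (NOT U), U = false.
From the singleton clause (V), V = true.
Now (NOT V) is unsatisfied and unit — conflict.
So Q must be the other value — set Q = false.
From the singleton clause (P), P = true.
From the singleton clause (V), V = true.
Now (NOT V) is unsatisfied and unit — conflict.
Either choice for Q ends in contradiction.
So S must be the other value — set S = false.
From the singleton clause (T), T = true.
From the singleton clause (NOT Q), Q = false.
From the singleton clause (NOT P), P = false.
From the singleton clause (U), U = true.
Now (NOT U) is unsatisfied and unit — conflict.
Either choice for S ends in contradiction.
So R must be the other value — set R = false.
Try V = false.
From the singleton clause (U), U = true.
From the singleton clause (NOT S), S = false.
Now (S) is unsatisfied and unit — conflict.
So V must be the other value — set V = true.
From the singleton clause (NOT S), S = false.
From the singleton clause (NOT T), T = false.
From the singleton clause (P), P = true.
Now (NOT P) is unsatisfied and unit — conflict.
Either choice for V ends in contradiction.
Either choice for R ends in contradiction.
No assignment satisfies every clause.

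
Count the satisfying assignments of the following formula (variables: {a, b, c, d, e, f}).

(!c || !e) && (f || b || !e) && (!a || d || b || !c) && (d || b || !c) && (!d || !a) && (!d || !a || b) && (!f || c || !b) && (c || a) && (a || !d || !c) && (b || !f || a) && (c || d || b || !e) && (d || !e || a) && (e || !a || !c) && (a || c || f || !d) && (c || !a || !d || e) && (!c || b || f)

There are 2^6 = 64 truth assignments over (a, b, c, d, e, f).
Split on c. With c = true, the clauses containing c are satisfied and !c drops from the rest; 2 of the 2^5 = 32 assignments to the other variables satisfy what remains.
With c = false, by the same count on the reduced clause set, 4 assignments work.
Total: 2 + 4 = 6.

6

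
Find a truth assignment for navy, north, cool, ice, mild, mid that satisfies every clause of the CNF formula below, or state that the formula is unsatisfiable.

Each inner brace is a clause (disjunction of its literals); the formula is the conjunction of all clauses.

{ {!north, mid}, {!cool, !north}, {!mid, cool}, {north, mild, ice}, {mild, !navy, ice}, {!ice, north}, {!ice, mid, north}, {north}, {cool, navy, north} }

The clause (north) is unit, so north = true.
The clause (mid) is unit, so mid = true.
The clause (!cool) is unit, so cool = false.
Now (cool) is unsatisfied and unit — conflict.

UNSATISFIABLE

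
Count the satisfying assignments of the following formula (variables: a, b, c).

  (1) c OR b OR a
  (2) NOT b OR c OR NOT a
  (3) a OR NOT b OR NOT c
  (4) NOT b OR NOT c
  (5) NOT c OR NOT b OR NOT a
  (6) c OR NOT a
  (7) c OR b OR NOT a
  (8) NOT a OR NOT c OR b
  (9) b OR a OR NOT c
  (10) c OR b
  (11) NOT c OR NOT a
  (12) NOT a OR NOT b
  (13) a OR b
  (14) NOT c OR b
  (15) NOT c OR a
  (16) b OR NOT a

There are 2^3 = 8 truth assignments over (a, b, c).
Check each against the 16 clauses (columns in the order a, b, c):
  F F F  ✗ fails (c OR b OR a)
  F F T  ✗ fails (b OR a OR NOT c)
  F T F  ✓ satisfies all
  F T T  ✗ fails (a OR NOT b OR NOT c)
  T F F  ✗ fails (c OR NOT a)
  T F T  ✗ fails (NOT a OR NOT c OR b)
  T T F  ✗ fails (NOT b OR c OR NOT a)
  T T T  ✗ fails (NOT b OR NOT c)
1 of the 8 rows is a model.

1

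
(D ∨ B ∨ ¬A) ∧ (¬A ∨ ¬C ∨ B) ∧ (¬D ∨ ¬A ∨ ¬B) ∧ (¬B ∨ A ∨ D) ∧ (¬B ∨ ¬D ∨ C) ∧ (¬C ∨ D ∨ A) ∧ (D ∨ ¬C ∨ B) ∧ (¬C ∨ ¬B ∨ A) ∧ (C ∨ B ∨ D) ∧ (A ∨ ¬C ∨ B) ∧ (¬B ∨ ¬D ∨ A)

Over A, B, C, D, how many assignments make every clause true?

There are 2^4 = 16 truth assignments over (A, B, C, D).
Split on A. With A = True, the clauses containing A are satisfied and ¬A drops from the rest; 3 of the 2^3 = 8 assignments to the other variables satisfy what remains.
With A = False, by the same count on the reduced clause set, 1 assignment works.
Total: 3 + 1 = 4.

4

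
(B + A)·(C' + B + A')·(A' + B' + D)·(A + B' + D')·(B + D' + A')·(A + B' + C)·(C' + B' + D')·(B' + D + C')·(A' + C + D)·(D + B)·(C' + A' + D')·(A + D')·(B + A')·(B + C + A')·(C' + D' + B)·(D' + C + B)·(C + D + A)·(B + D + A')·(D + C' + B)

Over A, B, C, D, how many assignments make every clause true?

There are 2^4 = 16 truth assignments over (A, B, C, D).
Check each against the 19 clauses (columns in the order A, B, C, D):
  F F F F  ✗ fails (B + A)
  F F F T  ✗ fails (B + A)
  F F T F  ✗ fails (B + A)
  F F T T  ✗ fails (B + A)
  F T F F  ✗ fails (A + B' + C)
  F T F T  ✗ fails (A + B' + D')
  F T T F  ✗ fails (B' + D + C')
  F T T T  ✗ fails (A + B' + D')
  T F F F  ✗ fails (A' + C + D)
  T F F T  ✗ fails (B + D' + A')
  T F T F  ✗ fails (C' + B + A')
  T F T T  ✗ fails (C' + B + A')
  T T F F  ✗ fails (A' + B' + D)
  T T F T  ✓ satisfies all
  T T T F  ✗ fails (A' + B' + D)
  T T T T  ✗ fails (C' + B' + D')
1 of the 16 rows is a model.

1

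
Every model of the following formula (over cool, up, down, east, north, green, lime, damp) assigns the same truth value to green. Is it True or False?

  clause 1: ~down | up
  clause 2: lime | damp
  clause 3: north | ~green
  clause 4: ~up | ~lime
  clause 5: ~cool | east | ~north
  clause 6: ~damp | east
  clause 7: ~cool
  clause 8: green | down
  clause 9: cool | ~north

False

Suppose green = 1.
From the singleton clause (north), north = 1.
From the singleton clause (~cool), cool = 0.
Now (cool) is unsatisfied and unit — conflict.
So every satisfying assignment has green = False.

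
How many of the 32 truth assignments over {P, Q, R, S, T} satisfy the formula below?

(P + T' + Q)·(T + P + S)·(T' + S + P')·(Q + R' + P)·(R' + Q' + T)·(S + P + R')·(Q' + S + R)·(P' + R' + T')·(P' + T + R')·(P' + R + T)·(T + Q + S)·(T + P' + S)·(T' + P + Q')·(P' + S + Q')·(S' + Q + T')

3

There are 2^5 = 32 truth assignments over (P, Q, R, S, T).
Split on T. With T = 1, the clauses containing T are satisfied and T' drops from the rest; 1 of the 2^4 = 16 assignments to the other variables satisfy what remains.
With T = 0, by the same count on the reduced clause set, 2 assignments work.
(One model: P=F, Q=F, R=F, S=T, T=F.)
Total: 1 + 2 = 3.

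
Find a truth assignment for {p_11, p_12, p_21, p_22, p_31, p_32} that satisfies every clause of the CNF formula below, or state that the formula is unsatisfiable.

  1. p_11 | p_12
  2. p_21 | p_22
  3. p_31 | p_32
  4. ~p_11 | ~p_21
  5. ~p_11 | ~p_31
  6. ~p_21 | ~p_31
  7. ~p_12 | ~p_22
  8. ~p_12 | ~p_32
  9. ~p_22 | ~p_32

Try p_11 = 1.
From the singleton clause (~p_21), p_21 = 0.
From the singleton clause (p_22), p_22 = 1.
From the singleton clause (~p_31), p_31 = 0.
From the singleton clause (p_32), p_32 = 1.
Now (~p_32) is unsatisfied and unit — conflict.
Backtrack on p_11: now try p_11 = 0.
From the singleton clause (p_12), p_12 = 1.
From the singleton clause (~p_22), p_22 = 0.
From the singleton clause (p_21), p_21 = 1.
From the singleton clause (~p_31), p_31 = 0.
From the singleton clause (p_32), p_32 = 1.
Now (~p_32) is unsatisfied and unit — conflict.
Neither p_11 = 1 nor p_11 = 0 works.

UNSATISFIABLE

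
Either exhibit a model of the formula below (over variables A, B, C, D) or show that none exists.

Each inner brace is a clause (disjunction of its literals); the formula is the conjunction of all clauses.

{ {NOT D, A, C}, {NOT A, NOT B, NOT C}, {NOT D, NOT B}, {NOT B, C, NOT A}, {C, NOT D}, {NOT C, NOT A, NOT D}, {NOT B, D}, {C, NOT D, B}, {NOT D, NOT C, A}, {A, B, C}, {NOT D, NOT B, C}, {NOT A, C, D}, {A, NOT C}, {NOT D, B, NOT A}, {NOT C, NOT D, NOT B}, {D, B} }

UNSATISFIABLE

Try D = false.
From the singleton clause (NOT B), B = false.
That conflicts with the unit clause (B).
That branch fails; take D = true instead.
From the singleton clause (NOT B), B = false.
From the singleton clause (C), C = true.
From the singleton clause (NOT A), A = false.
That conflicts with the unit clause (A).
Both values of D lead to a conflict.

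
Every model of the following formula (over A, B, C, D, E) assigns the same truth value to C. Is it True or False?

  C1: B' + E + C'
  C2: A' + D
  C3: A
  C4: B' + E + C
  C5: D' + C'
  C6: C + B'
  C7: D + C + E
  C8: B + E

False

Suppose C = 1.
Unit clause (A) forces A = 1.
Unit clause (D) forces D = 1.
Now (D') is unsatisfied and unit — conflict.
So every satisfying assignment has C = False.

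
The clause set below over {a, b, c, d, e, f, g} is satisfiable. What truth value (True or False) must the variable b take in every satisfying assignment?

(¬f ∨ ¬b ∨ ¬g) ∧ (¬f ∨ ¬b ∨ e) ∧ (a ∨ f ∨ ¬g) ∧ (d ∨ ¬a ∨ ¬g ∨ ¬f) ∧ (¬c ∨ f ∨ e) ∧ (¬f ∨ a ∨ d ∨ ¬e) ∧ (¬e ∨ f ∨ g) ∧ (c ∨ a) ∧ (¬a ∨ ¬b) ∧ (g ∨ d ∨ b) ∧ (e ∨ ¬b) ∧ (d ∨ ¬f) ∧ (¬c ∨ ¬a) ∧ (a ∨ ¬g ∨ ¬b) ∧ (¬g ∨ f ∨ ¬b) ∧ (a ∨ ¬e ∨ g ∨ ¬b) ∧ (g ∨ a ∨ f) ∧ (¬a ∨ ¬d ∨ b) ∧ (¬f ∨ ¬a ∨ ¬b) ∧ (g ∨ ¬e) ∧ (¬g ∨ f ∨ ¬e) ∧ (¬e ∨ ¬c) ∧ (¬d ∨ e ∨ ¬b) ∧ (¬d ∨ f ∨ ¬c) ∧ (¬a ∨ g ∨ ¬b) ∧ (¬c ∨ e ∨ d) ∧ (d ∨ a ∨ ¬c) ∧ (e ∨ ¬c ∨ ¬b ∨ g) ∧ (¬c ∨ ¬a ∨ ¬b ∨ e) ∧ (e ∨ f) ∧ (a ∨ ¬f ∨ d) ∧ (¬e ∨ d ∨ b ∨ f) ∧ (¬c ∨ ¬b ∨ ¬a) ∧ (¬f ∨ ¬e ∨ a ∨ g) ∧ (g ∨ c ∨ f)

False

Suppose b = True.
(¬a) alone gives a = False.
(c) alone gives c = True.
(e) alone gives e = True.
That conflicts with the unit clause (¬e).
So every satisfying assignment has b = False.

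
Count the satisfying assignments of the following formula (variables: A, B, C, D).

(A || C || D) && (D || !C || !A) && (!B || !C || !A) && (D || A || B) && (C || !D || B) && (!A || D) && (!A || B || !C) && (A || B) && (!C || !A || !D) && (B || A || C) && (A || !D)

2

There are 2^4 = 16 truth assignments over (A, B, C, D).
Split on B. With B = true, the clauses containing B are satisfied and !B drops from the rest; 2 of the 2^3 = 8 assignments to the other variables satisfy what remains.
With B = false, by the same count on the reduced clause set, 0 assignments work.
(One model: A=F, B=T, C=T, D=F.)
Total: 2 + 0 = 2.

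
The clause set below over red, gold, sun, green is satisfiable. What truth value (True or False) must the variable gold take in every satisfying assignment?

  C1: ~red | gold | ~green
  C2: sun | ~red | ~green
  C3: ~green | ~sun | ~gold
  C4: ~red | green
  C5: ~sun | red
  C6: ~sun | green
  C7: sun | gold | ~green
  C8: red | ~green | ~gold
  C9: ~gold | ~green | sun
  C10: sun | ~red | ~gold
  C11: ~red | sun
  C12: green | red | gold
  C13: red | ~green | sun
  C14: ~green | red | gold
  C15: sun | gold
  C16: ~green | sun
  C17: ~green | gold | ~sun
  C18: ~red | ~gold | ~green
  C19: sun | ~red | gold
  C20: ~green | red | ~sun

True

Suppose gold = 0.
Unit clause (sun) forces sun = 1.
Unit clause (red) forces red = 1.
Unit clause (~green) forces green = 0.
Now (green) is unsatisfied and unit — conflict.
So every satisfying assignment has gold = True.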